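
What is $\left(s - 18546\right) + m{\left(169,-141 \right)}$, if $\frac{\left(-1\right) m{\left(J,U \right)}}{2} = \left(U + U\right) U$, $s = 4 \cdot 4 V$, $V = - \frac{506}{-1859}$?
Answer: $- \frac{16573094}{169} \approx -98066.0$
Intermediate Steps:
$V = \frac{46}{169}$ ($V = \left(-506\right) \left(- \frac{1}{1859}\right) = \frac{46}{169} \approx 0.27219$)
$s = \frac{736}{169}$ ($s = 4 \cdot 4 \cdot \frac{46}{169} = 16 \cdot \frac{46}{169} = \frac{736}{169} \approx 4.355$)
$m{\left(J,U \right)} = - 4 U^{2}$ ($m{\left(J,U \right)} = - 2 \left(U + U\right) U = - 2 \cdot 2 U U = - 2 \cdot 2 U^{2} = - 4 U^{2}$)
$\left(s - 18546\right) + m{\left(169,-141 \right)} = \left(\frac{736}{169} - 18546\right) - 4 \left(-141\right)^{2} = - \frac{3133538}{169} - 79524 = - \frac{16573094}{169}$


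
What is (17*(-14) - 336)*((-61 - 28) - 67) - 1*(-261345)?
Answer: 350889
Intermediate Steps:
(17*(-14) - 336)*((-61 - 28) - 67) - 1*(-261345) = (-238 - 336)*(-89 - 67) + 261345 = -574*(-156) + 261345 = 89544 + 261345 = 350889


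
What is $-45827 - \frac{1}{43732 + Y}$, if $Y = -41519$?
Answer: $- \frac{101415152}{2213} \approx -45827.0$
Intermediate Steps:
$-45827 - \frac{1}{43732 + Y} = -45827 - \frac{1}{43732 - 41519} = -45827 - \frac{1}{2213} = - \frac{101415152}{2213}$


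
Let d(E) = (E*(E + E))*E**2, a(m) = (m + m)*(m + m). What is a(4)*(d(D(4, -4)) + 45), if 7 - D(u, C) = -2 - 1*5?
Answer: 4920128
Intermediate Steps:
D(u, C) = 14 (D(u, C) = 7 - (-2 - 1*5) = 7 - (-2 - 5) = 7 - 1*(-7) = 7 + 7 = 14)
a(m) = 4*m**2 (a(m) = (2*m)*(2*m) = 4*m**2)
d(E) = 2*E**4 (d(E) = (E*(2*E))*E**2 = (2*E**2)*E**2 = 2*E**4)
a(4)*(d(D(4, -4)) + 45) = (4*4**2)*(2*14**4 + 45) = (4*16)*(2*38416 + 45) = 64*(76832 + 45) = 64*76877 = 4920128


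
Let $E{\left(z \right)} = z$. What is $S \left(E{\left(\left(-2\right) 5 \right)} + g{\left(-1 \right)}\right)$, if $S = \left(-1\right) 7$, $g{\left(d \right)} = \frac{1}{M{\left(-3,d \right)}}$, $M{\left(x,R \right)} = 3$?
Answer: $\frac{203}{3} \approx 67.667$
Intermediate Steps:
$g{\left(d \right)} = \frac{1}{3}$
$S = -7$
$S \left(E{\left(\left(-2\right) 5 \right)} + g{\left(-1 \right)}\right) = - 7 \left(\left(-2\right) 5 + \frac{1}{3}\right) = - 7 \left(-10 + \frac{1}{3}\right) = \left(-7\right) \left(- \frac{29}{3}\right) = \frac{203}{3}$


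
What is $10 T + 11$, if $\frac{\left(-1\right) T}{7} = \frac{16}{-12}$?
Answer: $\frac{313}{3} \approx 104.33$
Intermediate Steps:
$T = \frac{28}{3}$ ($T = - 7 \frac{16}{-12} = - 7 \cdot 16 \left(- \frac{1}{12}\right) = \left(-7\right) \left(- \frac{4}{3}\right) = \frac{28}{3} \approx 9.3333$)
$10 T + 11 = 10 \cdot \frac{28}{3} + 11 = \frac{280}{3} + 11 = \frac{313}{3}$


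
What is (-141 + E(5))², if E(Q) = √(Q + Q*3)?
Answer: 19901 - 564*√5 ≈ 18640.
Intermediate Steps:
E(Q) = 2*√Q (E(Q) = √(Q + 3*Q) = √(4*Q) = 2*√Q)
(-141 + E(5))² = (-141 + 2*√5)²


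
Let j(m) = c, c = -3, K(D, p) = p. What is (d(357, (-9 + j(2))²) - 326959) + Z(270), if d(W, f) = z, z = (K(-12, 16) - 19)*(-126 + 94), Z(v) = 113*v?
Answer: -296353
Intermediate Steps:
j(m) = -3
z = 96 (z = (16 - 19)*(-126 + 94) = -3*(-32) = 96)
d(W, f) = 96
(d(357, (-9 + j(2))²) - 326959) + Z(270) = (96 - 326959) + 113*270 = -326863 + 30510 = -296353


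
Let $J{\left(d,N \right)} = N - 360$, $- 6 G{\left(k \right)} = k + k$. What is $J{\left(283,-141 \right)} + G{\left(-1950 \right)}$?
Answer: $149$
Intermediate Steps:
$G{\left(k \right)} = - \frac{k}{3}$ ($G{\left(k \right)} = - \frac{k + k}{6} = - \frac{2 k}{6} = - \frac{k}{3}$)
$J{\left(d,N \right)} = -360 + N$
$J{\left(283,-141 \right)} + G{\left(-1950 \right)} = \left(-360 - 141\right) - -650 = -501 + 650 = 149$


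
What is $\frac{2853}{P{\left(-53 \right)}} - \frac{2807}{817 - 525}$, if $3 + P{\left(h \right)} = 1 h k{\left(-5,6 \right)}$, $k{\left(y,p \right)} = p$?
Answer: $- \frac{578041}{31244} \approx -18.501$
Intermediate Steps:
$P{\left(h \right)} = -3 + 6 h$ ($P{\left(h \right)} = -3 + 1 h 6 = -3 + h 6 = -3 + 6 h$)
$\frac{2853}{P{\left(-53 \right)}} - \frac{2807}{817 - 525} = \frac{2853}{-3 + 6 \left(-53\right)} - \frac{2807}{817 - 525} = \frac{2853}{-3 - 318} - \frac{2807}{292} = \frac{2853}{-321} - \frac{2807}{292} = 2853 \left(- \frac{1}{321}\right) - \frac{2807}{292} = - \frac{951}{107} - \frac{2807}{292} = - \frac{578041}{31244}$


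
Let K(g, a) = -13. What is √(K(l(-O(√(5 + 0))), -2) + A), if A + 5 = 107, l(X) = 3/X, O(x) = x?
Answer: √89 ≈ 9.4340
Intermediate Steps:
A = 102 (A = -5 + 107 = 102)
√(K(l(-O(√(5 + 0))), -2) + A) = √(-13 + 102) = √89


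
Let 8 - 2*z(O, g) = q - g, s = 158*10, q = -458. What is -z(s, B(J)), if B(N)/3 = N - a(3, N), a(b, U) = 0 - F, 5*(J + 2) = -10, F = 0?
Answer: -227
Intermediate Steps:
J = -4 (J = -2 + (1/5)*(-10) = -2 - 2 = -4)
a(b, U) = 0 (a(b, U) = 0 - 1*0 = 0 + 0 = 0)
s = 1580
B(N) = 3*N (B(N) = 3*(N - 1*0) = 3*(N + 0) = 3*N)
z(O, g) = 233 + g/2 (z(O, g) = 4 - (-458 - g)/2 = 4 + (229 + g/2) = 233 + g/2)
-z(s, B(J)) = -(233 + (3*(-4))/2) = -(233 + (1/2)*(-12)) = -(233 - 6) = -1*227 = -227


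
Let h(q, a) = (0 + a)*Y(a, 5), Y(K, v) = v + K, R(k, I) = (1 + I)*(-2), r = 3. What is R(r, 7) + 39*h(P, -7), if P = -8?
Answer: 530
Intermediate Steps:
R(k, I) = -2 - 2*I
Y(K, v) = K + v
h(q, a) = a*(5 + a) (h(q, a) = (0 + a)*(a + 5) = a*(5 + a))
R(r, 7) + 39*h(P, -7) = (-2 - 2*7) + 39*(-7*(5 - 7)) = (-2 - 14) + 39*(-7*(-2)) = -16 + 39*14 = -16 + 546 = 530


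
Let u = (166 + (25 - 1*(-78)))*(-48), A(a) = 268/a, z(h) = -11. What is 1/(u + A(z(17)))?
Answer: -11/142300 ≈ -7.7302e-5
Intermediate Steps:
u = -12912 (u = (166 + (25 + 78))*(-48) = (166 + 103)*(-48) = 269*(-48) = -12912)
1/(u + A(z(17))) = 1/(-12912 + 268/(-11)) = 1/(-12912 + 268*(-1/11)) = 1/(-12912 - 268/11) = 1/(-142300/11) = -11/142300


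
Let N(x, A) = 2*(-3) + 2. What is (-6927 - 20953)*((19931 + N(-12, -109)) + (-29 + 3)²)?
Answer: -574411640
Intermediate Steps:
N(x, A) = -4 (N(x, A) = -6 + 2 = -4)
(-6927 - 20953)*((19931 + N(-12, -109)) + (-29 + 3)²) = (-6927 - 20953)*((19931 - 4) + (-29 + 3)²) = -27880*(19927 + (-26)²) = -27880*(19927 + 676) = -27880*20603 = -574411640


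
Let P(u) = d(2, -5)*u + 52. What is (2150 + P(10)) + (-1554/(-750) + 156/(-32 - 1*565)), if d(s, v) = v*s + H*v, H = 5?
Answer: 46113541/24875 ≈ 1853.8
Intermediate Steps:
d(s, v) = 5*v + s*v (d(s, v) = v*s + 5*v = s*v + 5*v = 5*v + s*v)
P(u) = 52 - 35*u (P(u) = (-5*(5 + 2))*u + 52 = (-5*7)*u + 52 = -35*u + 52 = 52 - 35*u)
(2150 + P(10)) + (-1554/(-750) + 156/(-32 - 1*565)) = (2150 + (52 - 35*10)) + (-1554/(-750) + 156/(-32 - 1*565)) = (2150 + (52 - 350)) + (-1554*(-1/750) + 156/(-32 - 565)) = (2150 - 298) + (259/125 + 156/(-597)) = 1852 + (259/125 + 156*(-1/597)) = 1852 + (259/125 - 52/199) = 1852 + 45041/24875 = 46113541/24875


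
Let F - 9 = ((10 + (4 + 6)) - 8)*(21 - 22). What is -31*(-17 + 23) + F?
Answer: -189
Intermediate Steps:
F = -3 (F = 9 + ((10 + (4 + 6)) - 8)*(21 - 22) = 9 + ((10 + 10) - 8)*(-1) = 9 + (20 - 8)*(-1) = 9 + 12*(-1) = 9 - 12 = -3)
-31*(-17 + 23) + F = -31*(-17 + 23) - 3 = -31*6 - 3 = -186 - 3 = -189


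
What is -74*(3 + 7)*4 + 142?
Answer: -2818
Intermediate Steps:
-74*(3 + 7)*4 + 142 = -740*4 + 142 = -74*40 + 142 = -2960 + 142 = -2818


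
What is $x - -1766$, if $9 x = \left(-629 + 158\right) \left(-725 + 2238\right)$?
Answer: $- \frac{232243}{3} \approx -77414.0$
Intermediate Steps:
$x = - \frac{237541}{3}$ ($x = \frac{\left(-629 + 158\right) \left(-725 + 2238\right)}{9} = \frac{\left(-471\right) 1513}{9} = \frac{1}{9} \left(-712623\right) = - \frac{237541}{3} \approx -79180.0$)
$x - -1766 = - \frac{237541}{3} - -1766 = - \frac{237541}{3} + 1766 = - \frac{232243}{3}$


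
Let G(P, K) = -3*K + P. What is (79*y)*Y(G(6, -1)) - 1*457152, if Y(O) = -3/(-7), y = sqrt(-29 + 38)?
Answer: -3199353/7 ≈ -4.5705e+5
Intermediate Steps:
y = 3 (y = sqrt(9) = 3)
G(P, K) = P - 3*K
Y(O) = 3/7 (Y(O) = -3*(-1/7) = 3/7)
(79*y)*Y(G(6, -1)) - 1*457152 = (79*3)*(3/7) - 1*457152 = 237*(3/7) - 457152 = 711/7 - 457152 = -3199353/7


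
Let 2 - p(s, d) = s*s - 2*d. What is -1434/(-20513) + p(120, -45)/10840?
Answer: -35205973/27795115 ≈ -1.2666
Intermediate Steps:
p(s, d) = 2 - s² + 2*d (p(s, d) = 2 - (s*s - 2*d) = 2 - (s² - 2*d) = 2 + (-s² + 2*d) = 2 - s² + 2*d)
-1434/(-20513) + p(120, -45)/10840 = -1434/(-20513) + (2 - 1*120² + 2*(-45))/10840 = -1434*(-1/20513) + (2 - 1*14400 - 90)*(1/10840) = 1434/20513 + (2 - 14400 - 90)*(1/10840) = 1434/20513 - 14488*1/10840 = 1434/20513 - 1811/1355 = -35205973/27795115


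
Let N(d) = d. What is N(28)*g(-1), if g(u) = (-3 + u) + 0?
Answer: -112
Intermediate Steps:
g(u) = -3 + u
N(28)*g(-1) = 28*(-3 - 1) = 28*(-4) = -112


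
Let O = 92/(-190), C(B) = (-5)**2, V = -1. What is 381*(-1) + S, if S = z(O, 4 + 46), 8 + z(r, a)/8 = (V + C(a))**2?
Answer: 4163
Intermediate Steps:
C(B) = 25
O = -46/95 (O = 92*(-1/190) = -46/95 ≈ -0.48421)
z(r, a) = 4544 (z(r, a) = -64 + 8*(-1 + 25)**2 = -64 + 8*24**2 = -64 + 8*576 = -64 + 4608 = 4544)
S = 4544
381*(-1) + S = 381*(-1) + 4544 = -381 + 4544 = 4163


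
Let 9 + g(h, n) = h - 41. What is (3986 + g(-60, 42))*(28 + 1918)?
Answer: 7542696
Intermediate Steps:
g(h, n) = -50 + h (g(h, n) = -9 + (h - 41) = -9 + (-41 + h) = -50 + h)
(3986 + g(-60, 42))*(28 + 1918) = (3986 + (-50 - 60))*(28 + 1918) = (3986 - 110)*1946 = 3876*1946 = 7542696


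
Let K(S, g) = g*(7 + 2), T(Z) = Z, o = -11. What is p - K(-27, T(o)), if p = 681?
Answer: 780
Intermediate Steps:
K(S, g) = 9*g (K(S, g) = g*9 = 9*g)
p - K(-27, T(o)) = 681 - 9*(-11) = 681 - 1*(-99) = 681 + 99 = 780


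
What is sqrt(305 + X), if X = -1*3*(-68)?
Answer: sqrt(509) ≈ 22.561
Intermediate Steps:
X = 204 (X = -3*(-68) = 204)
sqrt(305 + X) = sqrt(305 + 204) = sqrt(509)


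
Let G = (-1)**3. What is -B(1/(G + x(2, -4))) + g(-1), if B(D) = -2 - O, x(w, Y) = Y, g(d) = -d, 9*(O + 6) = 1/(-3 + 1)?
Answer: -55/18 ≈ -3.0556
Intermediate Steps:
O = -109/18 (O = -6 + 1/(9*(-3 + 1)) = -6 + (1/9)/(-2) = -6 + (1/9)*(-1/2) = -6 - 1/18 = -109/18 ≈ -6.0556)
G = -1
B(D) = 73/18 (B(D) = -2 - 1*(-109/18) = -2 + 109/18 = 73/18)
-B(1/(G + x(2, -4))) + g(-1) = -1*73/18 - 1*(-1) = -73/18 + 1 = -55/18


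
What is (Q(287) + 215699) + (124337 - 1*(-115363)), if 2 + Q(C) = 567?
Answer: 455964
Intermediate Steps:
Q(C) = 565 (Q(C) = -2 + 567 = 565)
(Q(287) + 215699) + (124337 - 1*(-115363)) = (565 + 215699) + (124337 - 1*(-115363)) = 216264 + (124337 + 115363) = 216264 + 239700 = 455964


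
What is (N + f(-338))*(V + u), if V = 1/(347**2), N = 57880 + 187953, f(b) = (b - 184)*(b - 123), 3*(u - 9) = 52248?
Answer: 1020686247678350/120409 ≈ 8.4768e+9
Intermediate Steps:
u = 17425 (u = 9 + (1/3)*52248 = 9 + 17416 = 17425)
f(b) = (-184 + b)*(-123 + b)
N = 245833
V = 1/120409 ≈ 8.3050e-6
(N + f(-338))*(V + u) = (245833 + (22632 + (-338)**2 - 307*(-338)))*(1/120409 + 17425) = (245833 + (22632 + 114244 + 103766))*(2098126826/120409) = (245833 + 240642)*(2098126826/120409) = 486475*(2098126826/120409) = 1020686247678350/120409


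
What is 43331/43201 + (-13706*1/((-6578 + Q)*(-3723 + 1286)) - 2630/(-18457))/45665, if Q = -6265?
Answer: 1143053728925028797293/1139620848565518837855 ≈ 1.0030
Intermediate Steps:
43331/43201 + (-13706*1/((-6578 + Q)*(-3723 + 1286)) - 2630/(-18457))/45665 = 43331/43201 + (-13706*1/((-6578 - 6265)*(-3723 + 1286)) - 2630/(-18457))/45665 = 43331*(1/43201) + (-13706/((-12843*(-2437))) - 2630*(-1/18457))*(1/45665) = 43331/43201 + (-13706/31298391 + 2630/18457)*(1/45665) = 43331/43201 + (82061796688/577674402687)*(1/45665) = 43331/43201 + 82061796688/26379501598701855 = 1143053728925028797293/1139620848565518837855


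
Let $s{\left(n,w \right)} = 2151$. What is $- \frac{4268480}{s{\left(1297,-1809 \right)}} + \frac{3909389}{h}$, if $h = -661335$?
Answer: $- \frac{943768105513}{474177195} \approx -1990.3$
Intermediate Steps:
$- \frac{4268480}{s{\left(1297,-1809 \right)}} + \frac{3909389}{h} = - \frac{4268480}{2151} + \frac{3909389}{-661335} = \left(-4268480\right) \frac{1}{2151} + 3909389 \left(- \frac{1}{661335}\right) = - \frac{4268480}{2151} - \frac{3909389}{661335} = - \frac{943768105513}{474177195}$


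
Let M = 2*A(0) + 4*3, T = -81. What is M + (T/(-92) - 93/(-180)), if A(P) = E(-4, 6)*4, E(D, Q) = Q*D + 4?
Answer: -50578/345 ≈ -146.60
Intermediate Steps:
E(D, Q) = 4 + D*Q (E(D, Q) = D*Q + 4 = 4 + D*Q)
A(P) = -80 (A(P) = (4 - 4*6)*4 = (4 - 24)*4 = -20*4 = -80)
M = -148 (M = 2*(-80) + 4*3 = -160 + 12 = -148)
M + (T/(-92) - 93/(-180)) = -148 + (-81/(-92) - 93/(-180)) = -148 + (-81*(-1/92) - 93*(-1/180)) = -148 + (81/92 + 31/60) = -148 + 482/345 = -50578/345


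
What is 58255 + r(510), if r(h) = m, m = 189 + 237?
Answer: 58681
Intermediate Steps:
m = 426
r(h) = 426
58255 + r(510) = 58255 + 426 = 58681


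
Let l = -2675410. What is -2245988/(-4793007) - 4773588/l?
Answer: 14444389727098/6411629428935 ≈ 2.2528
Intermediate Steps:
-2245988/(-4793007) - 4773588/l = -2245988/(-4793007) - 4773588/(-2675410) = -2245988*(-1/4793007) - 4773588*(-1/2675410) = 2245988/4793007 + 2386794/1337705 = 14444389727098/6411629428935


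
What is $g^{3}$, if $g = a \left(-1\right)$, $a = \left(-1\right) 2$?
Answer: $8$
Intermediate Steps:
$a = -2$
$g = 2$ ($g = \left(-2\right) \left(-1\right) = 2$)
$g^{3} = 2^{3} = 8$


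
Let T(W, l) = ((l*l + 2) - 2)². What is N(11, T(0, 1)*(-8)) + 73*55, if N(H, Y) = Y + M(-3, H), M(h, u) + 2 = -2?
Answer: 4003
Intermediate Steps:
M(h, u) = -4 (M(h, u) = -2 - 2 = -4)
T(W, l) = l⁴ (T(W, l) = ((l² + 2) - 2)² = ((2 + l²) - 2)² = (l²)² = l⁴)
N(H, Y) = -4 + Y (N(H, Y) = Y - 4 = -4 + Y)
N(11, T(0, 1)*(-8)) + 73*55 = (-4 + 1⁴*(-8)) + 73*55 = (-4 + 1*(-8)) + 4015 = (-4 - 8) + 4015 = -12 + 4015 = 4003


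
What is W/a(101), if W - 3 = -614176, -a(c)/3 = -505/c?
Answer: -614173/15 ≈ -40945.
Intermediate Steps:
a(c) = 1515/c (a(c) = -(-1515)/c = 1515/c)
W = -614173 (W = 3 - 614176 = -614173)
W/a(101) = -614173/(1515/101) = -614173/(1515*(1/101)) = -614173/15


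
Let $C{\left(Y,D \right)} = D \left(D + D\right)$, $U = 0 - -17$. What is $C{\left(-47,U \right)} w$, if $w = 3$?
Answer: $1734$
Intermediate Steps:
$U = 17$ ($U = 0 + 17 = 17$)
$C{\left(Y,D \right)} = 2 D^{2}$ ($C{\left(Y,D \right)} = D 2 D = 2 D^{2}$)
$C{\left(-47,U \right)} w = 2 \cdot 17^{2} \cdot 3 = 2 \cdot 289 \cdot 3 = 578 \cdot 3 = 1734$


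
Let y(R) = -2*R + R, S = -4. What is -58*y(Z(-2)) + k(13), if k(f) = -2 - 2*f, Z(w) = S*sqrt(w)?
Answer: -28 - 232*I*sqrt(2) ≈ -28.0 - 328.1*I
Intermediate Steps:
Z(w) = -4*sqrt(w)
y(R) = -R
-58*y(Z(-2)) + k(13) = -(-58)*(-4*I*sqrt(2)) + (-2 - 2*13) = -(-58)*(-4*I*sqrt(2)) + (-2 - 26) = -(-58)*(-4*I*sqrt(2)) - 28 = -232*I*sqrt(2) - 28 = -28 - 232*I*sqrt(2)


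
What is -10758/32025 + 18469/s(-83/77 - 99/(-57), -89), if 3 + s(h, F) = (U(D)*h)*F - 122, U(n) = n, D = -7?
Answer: 40991743969/636987925 ≈ 64.352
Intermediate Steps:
s(h, F) = -125 - 7*F*h (s(h, F) = -3 + ((-7*h)*F - 122) = -3 + (-7*F*h - 122) = -3 + (-122 - 7*F*h) = -125 - 7*F*h)
-10758/32025 + 18469/s(-83/77 - 99/(-57), -89) = -10758/32025 + 18469/(-125 - 7*(-89)*(-83/77 - 99/(-57))) = -10758*1/32025 + 18469/(-125 - 7*(-89)*(-83*1/77 - 99*(-1/57))) = -3586/10675 + 18469/(-125 - 7*(-89)*(-83/77 + 33/19)) = -3586/10675 + 18469/(-125 - 7*(-89)*964/1463) = -3586/10675 + 18469/(-125 + 85796/209) = -3586/10675 + 18469/(59671/209) = -3586/10675 + 18469*(209/59671) = -3586/10675 + 3860021/59671 = 40991743969/636987925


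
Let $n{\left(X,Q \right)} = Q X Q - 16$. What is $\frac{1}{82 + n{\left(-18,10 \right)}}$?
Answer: $- \frac{1}{1734} \approx -0.0005767$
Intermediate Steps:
$n{\left(X,Q \right)} = -16 + X Q^{2}$ ($n{\left(X,Q \right)} = X Q^{2} - 16 = -16 + X Q^{2}$)
$\frac{1}{82 + n{\left(-18,10 \right)}} = \frac{1}{82 - \left(16 + 18 \cdot 10^{2}\right)} = \frac{1}{82 - 1816} = \frac{1}{-1734} = - \frac{1}{1734}$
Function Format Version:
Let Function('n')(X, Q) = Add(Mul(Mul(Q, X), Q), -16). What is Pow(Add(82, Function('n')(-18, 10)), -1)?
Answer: Rational(-1, 1734) ≈ -0.00057670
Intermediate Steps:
Function('n')(X, Q) = Add(-16, Mul(X, Pow(Q, 2))) (Function('n')(X, Q) = Add(Mul(X, Pow(Q, 2)), -16) = Add(-16, Mul(X, Pow(Q, 2))))
Pow(Add(82, Function('n')(-18, 10)), -1) = Pow(Add(82, Add(-16, Mul(-18, Pow(10, 2)))), -1) = Pow(Add(82, Add(-16, Mul(-18, 100))), -1) = Pow(Add(82, Add(-16, -1800)), -1) = Pow(Add(82, -1816), -1) = Pow(-1734, -1) = Rational(-1, 1734)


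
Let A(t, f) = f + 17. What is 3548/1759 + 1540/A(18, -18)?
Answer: -2705312/1759 ≈ -1538.0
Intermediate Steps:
A(t, f) = 17 + f
3548/1759 + 1540/A(18, -18) = 3548/1759 + 1540/(17 - 18) = 3548*(1/1759) + 1540/(-1) = 3548/1759 + 1540*(-1) = 3548/1759 - 1540 = -2705312/1759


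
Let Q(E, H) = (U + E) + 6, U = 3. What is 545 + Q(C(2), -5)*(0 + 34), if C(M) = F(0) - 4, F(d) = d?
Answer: 715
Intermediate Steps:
C(M) = -4 (C(M) = 0 - 4 = -4)
Q(E, H) = 9 + E (Q(E, H) = (3 + E) + 6 = 9 + E)
545 + Q(C(2), -5)*(0 + 34) = 545 + (9 - 4)*(0 + 34) = 545 + 5*34 = 545 + 170 = 715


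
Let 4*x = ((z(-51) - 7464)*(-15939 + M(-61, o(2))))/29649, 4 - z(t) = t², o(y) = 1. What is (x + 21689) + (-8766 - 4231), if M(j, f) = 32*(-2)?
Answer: 1191842615/118596 ≈ 10050.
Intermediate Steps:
M(j, f) = -64
z(t) = 4 - t²
x = 161006183/118596 (x = ((((4 - 1*(-51)²) - 7464)*(-15939 - 64))/29649)/4 = ((((4 - 1*2601) - 7464)*(-16003))*(1/29649))/4 = ((((4 - 2601) - 7464)*(-16003))*(1/29649))/4 = (((-2597 - 7464)*(-16003))*(1/29649))/4 = (-10061*(-16003)*(1/29649))/4 = (161006183*(1/29649))/4 = (¼)*(161006183/29649) = 161006183/118596 ≈ 1357.6)
(x + 21689) + (-8766 - 4231) = (161006183/118596 + 21689) + (-8766 - 4231) = 2733234827/118596 - 12997 = 1191842615/118596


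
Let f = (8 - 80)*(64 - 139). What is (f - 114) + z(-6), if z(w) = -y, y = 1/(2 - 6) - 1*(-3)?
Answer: 21133/4 ≈ 5283.3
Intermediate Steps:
f = 5400 (f = -72*(-75) = 5400)
y = 11/4 (y = 1/(-4) + 3 = -¼ + 3 = 11/4 ≈ 2.7500)
z(w) = -11/4 (z(w) = -1*11/4 = -11/4)
(f - 114) + z(-6) = (5400 - 114) - 11/4 = 5286 - 11/4 = 21133/4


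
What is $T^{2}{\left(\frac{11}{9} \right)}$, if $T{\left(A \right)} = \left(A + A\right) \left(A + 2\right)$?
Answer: $\frac{407044}{6561} \approx 62.04$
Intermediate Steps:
$T{\left(A \right)} = 2 A \left(2 + A\right)$
$T^{2}{\left(\frac{11}{9} \right)} = \left(2 \cdot \frac{11}{9} \left(2 + \frac{11}{9}\right)\right)^{2} = \left(2 \cdot \frac{11}{9} \cdot \frac{29}{9}\right)^{2} = \left(\frac{638}{81}\right)^{2} = \frac{407044}{6561}$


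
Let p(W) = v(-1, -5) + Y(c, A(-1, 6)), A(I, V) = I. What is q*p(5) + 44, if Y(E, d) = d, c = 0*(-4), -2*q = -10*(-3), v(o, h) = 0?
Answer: 59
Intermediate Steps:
q = -15 (q = -(-5)*(-3) = -½*30 = -15)
c = 0
p(W) = -1 (p(W) = 0 - 1 = -1)
q*p(5) + 44 = -15*(-1) + 44 = 15 + 44 = 59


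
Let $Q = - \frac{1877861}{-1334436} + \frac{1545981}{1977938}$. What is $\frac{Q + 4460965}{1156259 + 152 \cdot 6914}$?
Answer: $\frac{5887209045153513227}{2912859637981610508} \approx 2.0211$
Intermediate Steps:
$Q = \frac{2888652666167}{1319715836484}$ ($Q = \left(-1877861\right) \left(- \frac{1}{1334436}\right) + 1545981 \cdot \frac{1}{1977938} = \frac{1877861}{1334436} + \frac{1545981}{1977938} = \frac{2888652666167}{1319715836484} \approx 2.1888$)
$\frac{Q + 4460965}{1156259 + 152 \cdot 6914} = \frac{\frac{2888652666167}{1319715836484} + 4460965}{1156259 + 152 \cdot 6914} = \frac{5887209045153513227}{1319715836484 \left(1156259 + 1050928\right)} = \frac{5887209045153513227}{1319715836484 \cdot 2207187} = \frac{5887209045153513227}{1319715836484} \cdot \frac{1}{2207187} = \frac{5887209045153513227}{2912859637981610508}$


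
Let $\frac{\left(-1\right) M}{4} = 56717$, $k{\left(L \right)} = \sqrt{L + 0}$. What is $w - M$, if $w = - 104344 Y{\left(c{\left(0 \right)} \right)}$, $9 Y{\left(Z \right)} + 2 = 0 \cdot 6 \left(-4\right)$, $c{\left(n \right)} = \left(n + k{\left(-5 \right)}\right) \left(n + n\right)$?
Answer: $\frac{2250500}{9} \approx 2.5006 \cdot 10^{5}$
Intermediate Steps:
$k{\left(L \right)} = \sqrt{L}$
$c{\left(n \right)} = 2 n \left(n + i \sqrt{5}\right)$ ($c{\left(n \right)} = \left(n + \sqrt{-5}\right) \left(n + n\right) = \left(n + i \sqrt{5}\right) 2 n = 2 n \left(n + i \sqrt{5}\right)$)
$M = -226868$ ($M = \left(-4\right) 56717 = -226868$)
$Y{\left(Z \right)} = - \frac{2}{9}$ ($Y{\left(Z \right)} = - \frac{2}{9} + \frac{0 \cdot 6 \left(-4\right)}{9} = - \frac{2}{9} + \frac{0 \left(-4\right)}{9} = - \frac{2}{9} + \frac{1}{9} \cdot 0 = - \frac{2}{9} + 0 = - \frac{2}{9}$)
$w = \frac{208688}{9}$ ($w = \left(-104344\right) \left(- \frac{2}{9}\right) = \frac{208688}{9} \approx 23188.0$)
$w - M = \frac{208688}{9} - -226868 = \frac{208688}{9} + 226868 = \frac{2250500}{9}$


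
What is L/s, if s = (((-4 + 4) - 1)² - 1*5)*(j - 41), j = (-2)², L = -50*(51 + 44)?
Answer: -2375/74 ≈ -32.095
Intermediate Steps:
L = -4750 (L = -50*95 = -4750)
j = 4
s = 148 (s = (((-4 + 4) - 1)² - 1*5)*(4 - 41) = ((0 - 1)² - 5)*(-37) = ((-1)² - 5)*(-37) = (1 - 5)*(-37) = -4*(-37) = 148)
L/s = -4750/148 = -4750*1/148 = -2375/74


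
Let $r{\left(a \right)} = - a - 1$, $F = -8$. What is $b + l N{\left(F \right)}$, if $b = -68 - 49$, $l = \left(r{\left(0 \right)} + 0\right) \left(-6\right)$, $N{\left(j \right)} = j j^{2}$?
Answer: $-3189$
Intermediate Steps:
$N{\left(j \right)} = j^{3}$
$r{\left(a \right)} = -1 - a$
$l = 6$ ($l = \left(\left(-1 - 0\right) + 0\right) \left(-6\right) = \left(\left(-1 + 0\right) + 0\right) \left(-6\right) = \left(-1 + 0\right) \left(-6\right) = \left(-1\right) \left(-6\right) = 6$)
$b = -117$ ($b = -68 - 49 = -117$)
$b + l N{\left(F \right)} = -117 + 6 \left(-8\right)^{3} = -117 + 6 \left(-512\right) = -117 - 3072 = -3189$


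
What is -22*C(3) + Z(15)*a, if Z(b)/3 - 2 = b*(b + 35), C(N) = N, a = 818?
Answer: 1845342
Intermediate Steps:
Z(b) = 6 + 3*b*(35 + b) (Z(b) = 6 + 3*(b*(b + 35)) = 6 + 3*(b*(35 + b)) = 6 + 3*b*(35 + b))
-22*C(3) + Z(15)*a = -22*3 + (6 + 3*15² + 105*15)*818 = -66 + (6 + 3*225 + 1575)*818 = -66 + (6 + 675 + 1575)*818 = -66 + 2256*818 = -66 + 1845408 = 1845342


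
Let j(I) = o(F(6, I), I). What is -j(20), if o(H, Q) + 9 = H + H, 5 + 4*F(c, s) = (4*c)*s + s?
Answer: -477/2 ≈ -238.50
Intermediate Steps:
F(c, s) = -5/4 + s/4 + c*s (F(c, s) = -5/4 + ((4*c)*s + s)/4 = -5/4 + (4*c*s + s)/4 = -5/4 + (s + 4*c*s)/4 = -5/4 + (s/4 + c*s) = -5/4 + s/4 + c*s)
o(H, Q) = -9 + 2*H (o(H, Q) = -9 + (H + H) = -9 + 2*H)
j(I) = -23/2 + 25*I/2 (j(I) = -9 + 2*(-5/4 + I/4 + 6*I) = -9 + 2*(-5/4 + 25*I/4) = -9 + (-5/2 + 25*I/2) = -23/2 + 25*I/2)
-j(20) = -(-23/2 + (25/2)*20) = -(-23/2 + 250) = -1*477/2 = -477/2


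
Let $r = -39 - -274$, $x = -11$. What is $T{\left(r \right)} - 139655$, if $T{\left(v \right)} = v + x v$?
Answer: $-142005$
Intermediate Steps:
$r = 235$ ($r = -39 + 274 = 235$)
$T{\left(v \right)} = - 10 v$ ($T{\left(v \right)} = v - 11 v = - 10 v$)
$T{\left(r \right)} - 139655 = \left(-10\right) 235 - 139655 = -2350 - 139655 = -142005$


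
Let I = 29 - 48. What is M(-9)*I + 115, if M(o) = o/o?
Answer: 96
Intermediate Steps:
M(o) = 1
I = -19
M(-9)*I + 115 = 1*(-19) + 115 = -19 + 115 = 96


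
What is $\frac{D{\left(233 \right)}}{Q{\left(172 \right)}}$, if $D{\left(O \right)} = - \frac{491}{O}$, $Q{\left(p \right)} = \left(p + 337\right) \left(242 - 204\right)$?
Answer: $- \frac{491}{4506686} \approx -0.00010895$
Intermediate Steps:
$Q{\left(p \right)} = 12806 + 38 p$ ($Q{\left(p \right)} = \left(337 + p\right) 38 = 12806 + 38 p$)
$\frac{D{\left(233 \right)}}{Q{\left(172 \right)}} = \frac{\left(-491\right) \frac{1}{233}}{12806 + 38 \cdot 172} = \frac{\left(-491\right) \frac{1}{233}}{12806 + 6536} = - \frac{491}{233 \cdot 19342} = \left(- \frac{491}{233}\right) \frac{1}{19342} = - \frac{491}{4506686}$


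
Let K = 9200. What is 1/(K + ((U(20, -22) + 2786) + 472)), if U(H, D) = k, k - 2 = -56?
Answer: 1/12404 ≈ 8.0619e-5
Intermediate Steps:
k = -54 (k = 2 - 56 = -54)
U(H, D) = -54
1/(K + ((U(20, -22) + 2786) + 472)) = 1/(9200 + ((-54 + 2786) + 472)) = 1/(9200 + (2732 + 472)) = 1/(9200 + 3204) = 1/12404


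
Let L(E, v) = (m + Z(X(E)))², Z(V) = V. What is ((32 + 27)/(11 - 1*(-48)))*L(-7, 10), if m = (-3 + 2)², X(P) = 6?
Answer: 49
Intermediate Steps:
m = 1 (m = (-1)² = 1)
L(E, v) = 49 (L(E, v) = (1 + 6)² = 7² = 49)
((32 + 27)/(11 - 1*(-48)))*L(-7, 10) = ((32 + 27)/(11 - 1*(-48)))*49 = (59/(11 + 48))*49 = (59/59)*49 = ((1/59)*59)*49 = 1*49 = 49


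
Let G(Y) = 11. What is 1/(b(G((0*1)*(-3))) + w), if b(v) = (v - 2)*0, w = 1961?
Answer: 1/1961 ≈ 0.00050994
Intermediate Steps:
b(v) = 0 (b(v) = (-2 + v)*0 = 0)
1/(b(G((0*1)*(-3))) + w) = 1/(0 + 1961) = 1/1961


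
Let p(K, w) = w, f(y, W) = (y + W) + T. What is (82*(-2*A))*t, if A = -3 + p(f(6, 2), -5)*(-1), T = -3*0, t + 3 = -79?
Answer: 26896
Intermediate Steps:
t = -82 (t = -3 - 79 = -82)
T = 0
f(y, W) = W + y (f(y, W) = (y + W) + 0 = (W + y) + 0 = W + y)
A = 2 (A = -3 - 5*(-1) = -3 + 5 = 2)
(82*(-2*A))*t = (82*(-2*2))*(-82) = (82*(-4))*(-82) = -328*(-82) = 26896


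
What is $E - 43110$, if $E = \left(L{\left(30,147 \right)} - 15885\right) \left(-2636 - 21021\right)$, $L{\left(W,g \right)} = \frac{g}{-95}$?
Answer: $\frac{35699569404}{95} \approx 3.7578 \cdot 10^{8}$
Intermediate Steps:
$L{\left(W,g \right)} = - \frac{g}{95}$ ($L{\left(W,g \right)} = g \left(- \frac{1}{95}\right) = - \frac{g}{95}$)
$E = \frac{35703664854}{95}$ ($E = \left(\left(- \frac{1}{95}\right) 147 - 15885\right) \left(-2636 - 21021\right) = \left(- \frac{147}{95} - 15885\right) \left(-23657\right) = \left(- \frac{1509222}{95}\right) \left(-23657\right) = \frac{35703664854}{95} \approx 3.7583 \cdot 10^{8}$)
$E - 43110 = \frac{35703664854}{95} - 43110 = \frac{35699569404}{95}$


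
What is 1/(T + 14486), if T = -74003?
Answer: -1/59517 ≈ -1.6802e-5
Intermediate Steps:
1/(T + 14486) = 1/(-74003 + 14486) = 1/(-59517) = -1/59517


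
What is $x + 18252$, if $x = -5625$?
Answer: $12627$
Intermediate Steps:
$x + 18252 = -5625 + 18252 = 12627$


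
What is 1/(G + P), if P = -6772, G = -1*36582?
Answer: -1/43354 ≈ -2.3066e-5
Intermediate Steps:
G = -36582
1/(G + P) = 1/(-36582 - 6772) = 1/(-43354) = -1/43354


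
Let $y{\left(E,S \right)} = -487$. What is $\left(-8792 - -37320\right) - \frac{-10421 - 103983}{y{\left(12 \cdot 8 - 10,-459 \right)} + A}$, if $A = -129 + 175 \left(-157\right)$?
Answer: $\frac{801265644}{28091} \approx 28524.0$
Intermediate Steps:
$A = -27604$ ($A = -129 - 27475 = -27604$)
$\left(-8792 - -37320\right) - \frac{-10421 - 103983}{y{\left(12 \cdot 8 - 10,-459 \right)} + A} = \left(-8792 - -37320\right) - \frac{-10421 - 103983}{-487 - 27604} = \left(-8792 + 37320\right) - - \frac{114404}{-28091} = 28528 - \left(-114404\right) \left(- \frac{1}{28091}\right) = 28528 - \frac{114404}{28091} = \frac{801265644}{28091}$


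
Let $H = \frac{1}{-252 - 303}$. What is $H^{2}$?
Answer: $\frac{1}{308025} \approx 3.2465 \cdot 10^{-6}$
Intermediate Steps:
$H = - \frac{1}{555}$ ($H = \frac{1}{-555} = - \frac{1}{555} \approx -0.0018018$)
$H^{2} = \left(- \frac{1}{555}\right)^{2} = \frac{1}{308025}$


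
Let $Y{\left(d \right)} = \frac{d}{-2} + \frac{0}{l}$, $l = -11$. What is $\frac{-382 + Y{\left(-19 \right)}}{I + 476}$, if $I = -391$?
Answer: $- \frac{149}{34} \approx -4.3824$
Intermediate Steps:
$Y{\left(d \right)} = - \frac{d}{2}$ ($Y{\left(d \right)} = \frac{d}{-2} + \frac{0}{-11} = d \left(- \frac{1}{2}\right) + 0 \left(- \frac{1}{11}\right) = - \frac{d}{2} + 0 = - \frac{d}{2}$)
$\frac{-382 + Y{\left(-19 \right)}}{I + 476} = \frac{-382 - - \frac{19}{2}}{-391 + 476} = \frac{-382 + \frac{19}{2}}{85} = \left(- \frac{745}{2}\right) \frac{1}{85} = - \frac{149}{34}$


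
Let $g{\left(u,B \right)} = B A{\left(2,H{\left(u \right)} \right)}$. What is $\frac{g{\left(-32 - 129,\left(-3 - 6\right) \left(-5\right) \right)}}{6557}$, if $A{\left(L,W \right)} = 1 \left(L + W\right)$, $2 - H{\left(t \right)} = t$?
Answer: $\frac{7425}{6557} \approx 1.1324$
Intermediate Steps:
$H{\left(t \right)} = 2 - t$
$A{\left(L,W \right)} = L + W$
$g{\left(u,B \right)} = B \left(4 - u\right)$ ($g{\left(u,B \right)} = B \left(2 - \left(-2 + u\right)\right) = B \left(4 - u\right)$)
$\frac{g{\left(-32 - 129,\left(-3 - 6\right) \left(-5\right) \right)}}{6557} = \frac{\left(-3 - 6\right) \left(-5\right) \left(4 - \left(-32 - 129\right)\right)}{6557} = \left(-9\right) \left(-5\right) \left(4 - \left(-32 - 129\right)\right) \frac{1}{6557} = 45 \left(4 - -161\right) \frac{1}{6557} = 45 \left(4 + 161\right) \frac{1}{6557} = 45 \cdot 165 \cdot \frac{1}{6557} = 7425 \cdot \frac{1}{6557} = \frac{7425}{6557}$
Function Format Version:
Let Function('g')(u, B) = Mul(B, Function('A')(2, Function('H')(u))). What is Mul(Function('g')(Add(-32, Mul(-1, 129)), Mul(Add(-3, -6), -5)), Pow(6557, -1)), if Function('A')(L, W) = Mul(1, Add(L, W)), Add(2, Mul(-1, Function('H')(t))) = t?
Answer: Rational(7425, 6557) ≈ 1.1324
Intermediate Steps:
Function('H')(t) = Add(2, Mul(-1, t))
Function('A')(L, W) = Add(L, W)
Function('g')(u, B) = Mul(B, Add(4, Mul(-1, u))) (Function('g')(u, B) = Mul(B, Add(2, Add(2, Mul(-1, u)))) = Mul(B, Add(4, Mul(-1, u))))
Mul(Function('g')(Add(-32, Mul(-1, 129)), Mul(Add(-3, -6), -5)), Pow(6557, -1)) = Mul(Mul(Mul(Add(-3, -6), -5), Add(4, Mul(-1, Add(-32, Mul(-1, 129))))), Pow(6557, -1)) = Mul(Mul(Mul(-9, -5), Add(4, Mul(-1, Add(-32, -129)))), Rational(1, 6557)) = Mul(Mul(45, Add(4, Mul(-1, -161))), Rational(1, 6557)) = Mul(Mul(45, Add(4, 161)), Rational(1, 6557)) = Mul(Mul(45, 165), Rational(1, 6557)) = Mul(7425, Rational(1, 6557)) = Rational(7425, 6557)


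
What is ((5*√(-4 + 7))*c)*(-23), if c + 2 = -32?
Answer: 3910*√3 ≈ 6772.3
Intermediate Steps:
c = -34 (c = -2 - 32 = -34)
((5*√(-4 + 7))*c)*(-23) = ((5*√(-4 + 7))*(-34))*(-23) = ((5*√3)*(-34))*(-23) = -170*√3*(-23) = 3910*√3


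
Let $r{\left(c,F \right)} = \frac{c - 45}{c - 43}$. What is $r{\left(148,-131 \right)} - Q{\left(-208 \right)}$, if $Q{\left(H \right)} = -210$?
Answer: $\frac{22153}{105} \approx 210.98$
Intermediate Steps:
$r{\left(c,F \right)} = \frac{-45 + c}{-43 + c}$
$r{\left(148,-131 \right)} - Q{\left(-208 \right)} = \frac{-45 + 148}{-43 + 148} - -210 = \frac{1}{105} \cdot 103 + 210 = \frac{103}{105} + 210 = \frac{22153}{105}$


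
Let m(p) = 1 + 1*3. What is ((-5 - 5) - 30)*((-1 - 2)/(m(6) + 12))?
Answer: 15/2 ≈ 7.5000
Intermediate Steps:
m(p) = 4 (m(p) = 1 + 3 = 4)
((-5 - 5) - 30)*((-1 - 2)/(m(6) + 12)) = ((-5 - 5) - 30)*((-1 - 2)/(4 + 12)) = (-10 - 30)*(-3/16) = -(-120)/16 = -40*(-3/16) = 15/2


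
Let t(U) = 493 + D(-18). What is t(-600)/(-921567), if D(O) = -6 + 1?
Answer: -488/921567 ≈ -0.00052953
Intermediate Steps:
D(O) = -5
t(U) = 488 (t(U) = 493 - 5 = 488)
t(-600)/(-921567) = 488/(-921567) = 488*(-1/921567) = -488/921567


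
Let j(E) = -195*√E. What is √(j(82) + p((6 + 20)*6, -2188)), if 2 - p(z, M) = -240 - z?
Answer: √(398 - 195*√82) ≈ 36.984*I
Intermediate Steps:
p(z, M) = 242 + z (p(z, M) = 2 - (-240 - z) = 2 + (240 + z) = 242 + z)
√(j(82) + p((6 + 20)*6, -2188)) = √(-195*√82 + (242 + (6 + 20)*6)) = √(-195*√82 + (242 + 26*6)) = √(-195*√82 + (242 + 156)) = √(-195*√82 + 398) = √(398 - 195*√82)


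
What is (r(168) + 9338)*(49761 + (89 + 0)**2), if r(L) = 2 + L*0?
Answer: 538749880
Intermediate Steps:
r(L) = 2 (r(L) = 2 + 0 = 2)
(r(168) + 9338)*(49761 + (89 + 0)**2) = (2 + 9338)*(49761 + (89 + 0)**2) = 9340*(49761 + 89**2) = 9340*(49761 + 7921) = 9340*57682 = 538749880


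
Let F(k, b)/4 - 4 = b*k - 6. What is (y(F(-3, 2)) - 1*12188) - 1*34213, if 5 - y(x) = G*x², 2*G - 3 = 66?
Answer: -81724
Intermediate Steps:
G = 69/2 (G = 3/2 + (½)*66 = 3/2 + 33 = 69/2 ≈ 34.500)
F(k, b) = -8 + 4*b*k (F(k, b) = 16 + 4*(b*k - 6) = 16 + 4*(-6 + b*k) = 16 + (-24 + 4*b*k) = -8 + 4*b*k)
y(x) = 5 - 69*x²/2
(y(F(-3, 2)) - 1*12188) - 1*34213 = ((5 - 69*(-8 + 4*2*(-3))²/2) - 1*12188) - 1*34213 = ((5 - 69*(-8 - 24)²/2) - 12188) - 34213 = ((5 - 69/2*(-32)²) - 12188) - 34213 = ((5 - 69/2*1024) - 12188) - 34213 = ((5 - 35328) - 12188) - 34213 = (-35323 - 12188) - 34213 = -47511 - 34213 = -81724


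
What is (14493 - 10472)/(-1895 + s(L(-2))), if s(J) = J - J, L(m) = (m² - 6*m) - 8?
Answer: -4021/1895 ≈ -2.1219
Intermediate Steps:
L(m) = -8 + m² - 6*m
s(J) = 0
(14493 - 10472)/(-1895 + s(L(-2))) = (14493 - 10472)/(-1895 + 0) = 4021/(-1895) = 4021*(-1/1895) = -4021/1895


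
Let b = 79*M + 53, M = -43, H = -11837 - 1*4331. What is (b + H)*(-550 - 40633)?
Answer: 803562696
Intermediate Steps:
H = -16168 (H = -11837 - 4331 = -16168)
b = -3344 (b = 79*(-43) + 53 = -3397 + 53 = -3344)
(b + H)*(-550 - 40633) = (-3344 - 16168)*(-550 - 40633) = -19512*(-41183) = 803562696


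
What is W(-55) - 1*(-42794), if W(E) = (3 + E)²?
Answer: 45498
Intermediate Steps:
W(-55) - 1*(-42794) = (3 - 55)² - 1*(-42794) = (-52)² + 42794 = 2704 + 42794 = 45498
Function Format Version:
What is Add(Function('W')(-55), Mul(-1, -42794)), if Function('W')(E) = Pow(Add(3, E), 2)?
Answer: 45498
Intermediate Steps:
Add(Function('W')(-55), Mul(-1, -42794)) = Add(Pow(Add(3, -55), 2), Mul(-1, -42794)) = Add(Pow(-52, 2), 42794) = Add(2704, 42794) = 45498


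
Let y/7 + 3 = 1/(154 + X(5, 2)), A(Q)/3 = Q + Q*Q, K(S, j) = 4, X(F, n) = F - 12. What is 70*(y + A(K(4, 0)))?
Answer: 8200/3 ≈ 2733.3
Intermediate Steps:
X(F, n) = -12 + F
A(Q) = 3*Q + 3*Q² (A(Q) = 3*(Q + Q*Q) = 3*(Q + Q²) = 3*Q + 3*Q²)
y = -440/21 (y = -21 + 7/(154 + (-12 + 5)) = -21 + 7/(154 - 7) = -21 + 7/147 = -21 + 7*(1/147) = -21 + 1/21 = -440/21 ≈ -20.952)
70*(y + A(K(4, 0))) = 70*(-440/21 + 3*4*(1 + 4)) = 70*(-440/21 + 3*4*5) = 70*(-440/21 + 60) = 70*(820/21) = 8200/3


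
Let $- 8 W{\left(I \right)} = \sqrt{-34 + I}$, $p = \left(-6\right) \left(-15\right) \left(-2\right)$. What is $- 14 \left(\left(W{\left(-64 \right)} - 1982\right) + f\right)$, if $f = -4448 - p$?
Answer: $87500 + \frac{49 i \sqrt{2}}{4} \approx 87500.0 + 17.324 i$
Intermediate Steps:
$p = -180$ ($p = 90 \left(-2\right) = -180$)
$W{\left(I \right)} = - \frac{\sqrt{-34 + I}}{8}$
$f = -4268$ ($f = -4448 - -180 = -4448 + 180 = -4268$)
$- 14 \left(\left(W{\left(-64 \right)} - 1982\right) + f\right) = - 14 \left(\left(- \frac{\sqrt{-34 - 64}}{8} - 1982\right) - 4268\right) = - 14 \left(\left(- \frac{\sqrt{-98}}{8} - 1982\right) - 4268\right) = - 14 \left(\left(- \frac{7 i \sqrt{2}}{8} - 1982\right) - 4268\right) = - 14 \left(\left(-1982 - \frac{7 i \sqrt{2}}{8}\right) - 4268\right) = - 14 \left(-6250 - \frac{7 i \sqrt{2}}{8}\right) = 87500 + \frac{49 i \sqrt{2}}{4}$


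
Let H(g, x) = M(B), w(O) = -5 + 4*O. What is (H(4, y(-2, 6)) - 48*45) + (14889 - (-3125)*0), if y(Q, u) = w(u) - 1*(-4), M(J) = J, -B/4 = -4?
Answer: 12745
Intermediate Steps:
B = 16 (B = -4*(-4) = 16)
y(Q, u) = -1 + 4*u (y(Q, u) = (-5 + 4*u) - 1*(-4) = (-5 + 4*u) + 4 = -1 + 4*u)
H(g, x) = 16
(H(4, y(-2, 6)) - 48*45) + (14889 - (-3125)*0) = (16 - 48*45) + (14889 - (-3125)*0) = (16 - 2160) + (14889 - 1*0) = -2144 + (14889 + 0) = -2144 + 14889 = 12745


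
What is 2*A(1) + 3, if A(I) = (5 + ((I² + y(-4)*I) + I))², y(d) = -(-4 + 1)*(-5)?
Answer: 131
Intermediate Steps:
y(d) = -15 (y(d) = -(-3)*(-5) = -1*15 = -15)
A(I) = (5 + I² - 14*I)² (A(I) = (5 + ((I² - 15*I) + I))² = (5 + (I² - 14*I))² = (5 + I² - 14*I)²)
2*A(1) + 3 = 2*(5 + 1² - 14*1)² + 3 = 2*(5 + 1 - 14)² + 3 = 2*(-8)² + 3 = 2*64 + 3 = 128 + 3 = 131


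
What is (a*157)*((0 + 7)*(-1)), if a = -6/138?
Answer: 1099/23 ≈ 47.783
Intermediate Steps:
a = -1/23 (a = -6*1/138 = -1/23 ≈ -0.043478)
(a*157)*((0 + 7)*(-1)) = (-1/23*157)*((0 + 7)*(-1)) = -1099*(-1)/23 = -157/23*(-7) = 1099/23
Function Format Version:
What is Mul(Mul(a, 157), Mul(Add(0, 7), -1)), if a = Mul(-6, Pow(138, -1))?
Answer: Rational(1099, 23) ≈ 47.783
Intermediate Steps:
a = Rational(-1, 23) (a = Mul(-6, Rational(1, 138)) = Rational(-1, 23) ≈ -0.043478)
Mul(Mul(a, 157), Mul(Add(0, 7), -1)) = Mul(Mul(Rational(-1, 23), 157), Mul(Add(0, 7), -1)) = Mul(Rational(-157, 23), Mul(7, -1)) = Mul(Rational(-157, 23), -7) = Rational(1099, 23)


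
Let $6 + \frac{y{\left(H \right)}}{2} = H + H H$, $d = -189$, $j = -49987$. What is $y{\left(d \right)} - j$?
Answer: $121039$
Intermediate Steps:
$y{\left(H \right)} = -12 + 2 H + 2 H^{2}$ ($y{\left(H \right)} = -12 + 2 \left(H + H H\right) = -12 + 2 \left(H + H^{2}\right) = -12 + \left(2 H + 2 H^{2}\right) = -12 + 2 H + 2 H^{2}$)
$y{\left(d \right)} - j = \left(-12 + 2 \left(-189\right) + 2 \left(-189\right)^{2}\right) - -49987 = \left(-12 - 378 + 2 \cdot 35721\right) + 49987 = \left(-12 - 378 + 71442\right) + 49987 = 71052 + 49987 = 121039$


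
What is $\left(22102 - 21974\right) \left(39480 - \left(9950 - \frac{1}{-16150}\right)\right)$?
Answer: $\frac{30522207936}{8075} \approx 3.7798 \cdot 10^{6}$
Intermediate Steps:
$\left(22102 - 21974\right) \left(39480 - \left(9950 - \frac{1}{-16150}\right)\right) = 128 \left(39480 - \frac{160692501}{16150}\right) = 128 \cdot \frac{476909499}{16150} = \frac{30522207936}{8075}$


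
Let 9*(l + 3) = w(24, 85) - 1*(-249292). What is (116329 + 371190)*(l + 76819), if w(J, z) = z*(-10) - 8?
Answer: 458159630782/9 ≈ 5.0907e+10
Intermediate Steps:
w(J, z) = -8 - 10*z (w(J, z) = -10*z - 8 = -8 - 10*z)
l = 248407/9 (l = -3 + ((-8 - 10*85) - 1*(-249292))/9 = -3 + ((-8 - 850) + 249292)/9 = -3 + (-858 + 249292)/9 = -3 + (1/9)*248434 = -3 + 248434/9 = 248407/9 ≈ 27601.)
(116329 + 371190)*(l + 76819) = (116329 + 371190)*(248407/9 + 76819) = 487519*(939778/9) = 458159630782/9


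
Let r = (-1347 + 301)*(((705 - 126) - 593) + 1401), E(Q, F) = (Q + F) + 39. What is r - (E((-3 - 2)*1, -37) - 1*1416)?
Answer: -1449383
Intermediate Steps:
E(Q, F) = 39 + F + Q (E(Q, F) = (F + Q) + 39 = 39 + F + Q)
r = -1450802 (r = -1046*((579 - 593) + 1401) = -1046*(-14 + 1401) = -1046*1387 = -1450802)
r - (E((-3 - 2)*1, -37) - 1*1416) = -1450802 - ((39 - 37 + (-3 - 2)*1) - 1*1416) = -1450802 - ((39 - 37 - 5*1) - 1416) = -1450802 - ((39 - 37 - 5) - 1416) = -1450802 - (-3 - 1416) = -1450802 - 1*(-1419) = -1450802 + 1419 = -1449383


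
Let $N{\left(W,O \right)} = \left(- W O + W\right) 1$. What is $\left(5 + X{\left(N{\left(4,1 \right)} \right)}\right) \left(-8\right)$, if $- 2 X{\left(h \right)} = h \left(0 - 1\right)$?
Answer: $-40$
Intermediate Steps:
$N{\left(W,O \right)} = W - O W$ ($N{\left(W,O \right)} = \left(- O W + W\right) 1 = \left(W - O W\right) 1 = W - O W$)
$X{\left(h \right)} = \frac{h}{2}$ ($X{\left(h \right)} = - \frac{h \left(0 - 1\right)}{2} = - \frac{h \left(-1\right)}{2} = - \frac{\left(-1\right) h}{2} = \frac{h}{2}$)
$\left(5 + X{\left(N{\left(4,1 \right)} \right)}\right) \left(-8\right) = \left(5 + \frac{4 \left(1 - 1\right)}{2}\right) \left(-8\right) = \left(5 + \frac{4 \cdot 0}{2}\right) \left(-8\right) = \left(5 + \frac{1}{2} \cdot 0\right) \left(-8\right) = \left(5 + 0\right) \left(-8\right) = 5 \left(-8\right) = -40$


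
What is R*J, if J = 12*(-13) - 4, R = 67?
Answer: -10720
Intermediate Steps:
J = -160 (J = -156 - 4 = -160)
R*J = 67*(-160) = -10720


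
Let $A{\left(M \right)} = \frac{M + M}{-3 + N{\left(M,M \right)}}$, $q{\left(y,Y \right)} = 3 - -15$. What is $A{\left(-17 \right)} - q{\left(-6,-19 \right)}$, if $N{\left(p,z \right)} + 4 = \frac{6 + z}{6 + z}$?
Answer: $- \frac{37}{3} \approx -12.333$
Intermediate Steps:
$q{\left(y,Y \right)} = 18$ ($q{\left(y,Y \right)} = 3 + 15 = 18$)
$N{\left(p,z \right)} = -3$ ($N{\left(p,z \right)} = -4 + \frac{6 + z}{6 + z} = -4 + 1 = -3$)
$A{\left(M \right)} = - \frac{M}{3}$ ($A{\left(M \right)} = \frac{M + M}{-3 - 3} = \frac{2 M}{-6} = 2 M \left(- \frac{1}{6}\right) = - \frac{M}{3}$)
$A{\left(-17 \right)} - q{\left(-6,-19 \right)} = \left(- \frac{1}{3}\right) \left(-17\right) - 18 = \frac{17}{3} - 18 = - \frac{37}{3}$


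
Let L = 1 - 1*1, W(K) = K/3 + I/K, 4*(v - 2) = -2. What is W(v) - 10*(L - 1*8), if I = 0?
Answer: 161/2 ≈ 80.500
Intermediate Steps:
v = 3/2 (v = 2 + (¼)*(-2) = 2 - ½ = 3/2 ≈ 1.5000)
W(K) = K/3 (W(K) = K/3 + 0/K = K*(⅓) + 0 = K/3 + 0 = K/3)
L = 0 (L = 1 - 1 = 0)
W(v) - 10*(L - 1*8) = (⅓)*(3/2) - 10*(0 - 1*8) = ½ - 10*(0 - 8) = ½ - 10*(-8) = ½ + 80 = 161/2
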